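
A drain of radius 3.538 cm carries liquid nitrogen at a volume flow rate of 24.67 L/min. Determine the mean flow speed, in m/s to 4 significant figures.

0.1046 m/s

Q = 24.67 L/min = 0.0004112 m³/s.
v = Q/A = 0.0004112 / 0.003932 = 0.1046 m/s.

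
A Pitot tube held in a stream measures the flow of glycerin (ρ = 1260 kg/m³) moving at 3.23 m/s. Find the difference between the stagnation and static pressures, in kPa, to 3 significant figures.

ΔP ≈ 6.57 kPa

The dynamic pressure equals the rise in static pressure at the stagnation point: ΔP = ½ρv².
ΔP = ½·1260·3.23² = 6570 Pa.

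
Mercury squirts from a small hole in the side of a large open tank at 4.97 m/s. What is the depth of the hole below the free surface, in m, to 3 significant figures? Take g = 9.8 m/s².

h = 1.26 m

For a small hole in a large open tank, ½v² = gh, giving h = v²/(2g).
h = 4.97²/(2·9.8) = 24.7/19.60 = 1.26 m.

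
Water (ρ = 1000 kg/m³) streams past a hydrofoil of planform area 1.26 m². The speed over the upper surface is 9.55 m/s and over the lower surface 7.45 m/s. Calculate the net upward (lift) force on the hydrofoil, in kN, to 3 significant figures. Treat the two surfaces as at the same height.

22.5 kN

From P + ½ρv² = const at equal height, P_low − P_up = ½ρ(v_up² − v_low²).
ΔP = ½·1000·(9.55² − 7.45²) = 17900 Pa.
Lift = ΔP · A = 17900 × 1.26 = 22500 N.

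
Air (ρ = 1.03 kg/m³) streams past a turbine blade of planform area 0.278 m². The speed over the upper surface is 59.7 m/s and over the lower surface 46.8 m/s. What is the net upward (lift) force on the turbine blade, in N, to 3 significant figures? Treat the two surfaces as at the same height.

The faster flow above has the lower pressure; Bernoulli (same height) gives ΔP = ½ρ(v_up² − v_low²).
ΔP = ½·1.03·(59.7² − 46.8²) = 708 Pa.
Lift = ΔP · A = 708 × 0.278 = 197 N.

F ≈ 197 N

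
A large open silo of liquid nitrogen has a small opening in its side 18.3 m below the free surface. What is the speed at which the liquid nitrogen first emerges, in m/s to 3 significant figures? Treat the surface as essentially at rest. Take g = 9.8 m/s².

Torricelli's result v = √(2gh) gives v = √(2·9.8·18.3) = 18.9 m/s.

v ≈ 18.9 m/s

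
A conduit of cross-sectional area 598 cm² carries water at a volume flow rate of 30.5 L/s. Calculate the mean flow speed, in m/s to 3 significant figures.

v = 0.510 m/s

Q = 30.5 L/s = 0.0305 m³/s.
v = Q/A = 0.0305 / 0.0598 = 0.510 m/s.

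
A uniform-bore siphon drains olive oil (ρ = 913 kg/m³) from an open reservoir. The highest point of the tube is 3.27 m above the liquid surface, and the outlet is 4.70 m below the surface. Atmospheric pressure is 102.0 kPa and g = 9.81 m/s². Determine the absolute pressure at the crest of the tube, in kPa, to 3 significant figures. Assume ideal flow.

Bernoulli surface→outlet gives ½v² = g·h_out, so v = √(2·9.81·4.70) = 9.60 m/s.
Continuity keeps v the same throughout the tube; from surface to crest, P_atm + 0 = P_top + ½ρv² + ρg·h_top.
P_top = 102000 − ½·913·9.60² − 913·9.81·3.27 = 30600 Pa.

P_top ≈ 30.6 kPa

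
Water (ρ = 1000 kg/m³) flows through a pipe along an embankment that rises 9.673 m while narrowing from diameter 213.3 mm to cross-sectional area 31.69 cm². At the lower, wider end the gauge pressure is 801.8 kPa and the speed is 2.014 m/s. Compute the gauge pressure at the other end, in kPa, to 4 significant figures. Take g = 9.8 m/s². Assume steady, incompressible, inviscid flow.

P₂ = 451.2 kPa

By continuity, v₂ = v₁·A₁/A₂ = 2.014·(357.3/31.69) = 22.71 m/s.
Bernoulli: P₁ + ½ρv₁² + ρg h₁ = P₂ + ½ρv₂² + ρg h₂, so P₂ = P₁ + ½ρ(v₁² − v₂²) − ρg(h₂ − h₁).
P₂ = 801800 + ½·1000·(2.014² − 22.71²) − 1000·9.8·(+9.673) = 801800 + (-255800) − (94800) = 451200 Pa.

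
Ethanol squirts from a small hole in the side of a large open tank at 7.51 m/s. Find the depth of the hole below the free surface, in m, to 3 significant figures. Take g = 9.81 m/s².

Torricelli: v = √(2gh), so h = v²/(2g).
h = 7.51²/(2·9.81) = 56.4/19.62 = 2.87 m.

2.87 m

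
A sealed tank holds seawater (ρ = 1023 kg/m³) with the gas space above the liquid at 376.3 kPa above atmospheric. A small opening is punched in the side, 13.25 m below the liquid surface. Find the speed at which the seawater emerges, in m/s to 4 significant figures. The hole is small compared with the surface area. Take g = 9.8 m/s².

Take point 1 at the surface (v₁ ≈ 0) and point 2 at the hole (at atmospheric pressure). Bernoulli: P₁ + ρg h = P_atm + ½ρv₂².
With P₁ − P_atm = 376300 Pa, v₂ = √(2gh + 2ΔP/ρ) = √(2·9.8·13.25 + 2·376300/1023) = 31.55 m/s.

v ≈ 31.55 m/s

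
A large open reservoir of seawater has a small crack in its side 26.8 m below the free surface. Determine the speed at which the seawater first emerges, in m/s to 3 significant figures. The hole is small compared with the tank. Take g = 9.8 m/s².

With the surface at rest and both surface and jet at atmospheric pressure, Bernoulli gives ρg h = ½ρv², so v = √(2gh) = √(2·9.8·26.8) = 22.9 m/s.

v ≈ 22.9 m/s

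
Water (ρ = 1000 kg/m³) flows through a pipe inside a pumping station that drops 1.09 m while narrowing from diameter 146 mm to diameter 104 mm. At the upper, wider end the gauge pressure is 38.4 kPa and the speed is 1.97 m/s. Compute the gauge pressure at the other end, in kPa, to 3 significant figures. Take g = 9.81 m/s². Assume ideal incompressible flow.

Mass conservation (A₁v₁ = A₂v₂) gives v₂ = 1.97 × 167/84.9 = 3.88 m/s.
Bernoulli: P₁ + ½ρv₁² + ρg h₁ = P₂ + ½ρv₂² + ρg h₂, so P₂ = P₁ + ½ρ(v₁² − v₂²) − ρg(h₂ − h₁).
P₂ = 38400 + ½·1000·(1.97² − 3.88²) − 1000·9.81·(−1.09) = 38400 + (-5600) − (-10700) = 43500 Pa.

43.5 kPa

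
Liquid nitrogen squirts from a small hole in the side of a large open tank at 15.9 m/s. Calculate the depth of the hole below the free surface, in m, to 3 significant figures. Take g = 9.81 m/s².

Torricelli: v = √(2gh), so h = v²/(2g).
h = 15.9²/(2·9.81) = 253/19.62 = 12.9 m.

h ≈ 12.9 m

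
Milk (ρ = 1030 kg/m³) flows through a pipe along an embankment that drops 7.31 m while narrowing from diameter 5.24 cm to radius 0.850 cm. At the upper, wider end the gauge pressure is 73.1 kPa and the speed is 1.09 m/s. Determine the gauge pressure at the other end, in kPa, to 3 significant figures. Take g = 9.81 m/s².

Mass conservation (A₁v₁ = A₂v₂) gives v₂ = 1.09 × 21.6/2.27 = 10.4 m/s.
Energy conservation along the streamline gives P₂ = P₁ − ½ρ(v₂² − v₁²) − ρg(h₂ − h₁).
P₂ = 73100 + ½·1030·(1.09² − 10.4²) − 1030·9.81·(−7.31) = 73100 + (-54600) − (-73900) = 92300 Pa.

P₂ ≈ 92.3 kPa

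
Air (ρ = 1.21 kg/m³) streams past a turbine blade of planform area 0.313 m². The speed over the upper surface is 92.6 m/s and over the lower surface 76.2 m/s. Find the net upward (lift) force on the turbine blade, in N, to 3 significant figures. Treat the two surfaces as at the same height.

From P + ½ρv² = const at equal height, P_low − P_up = ½ρ(v_up² − v_low²).
ΔP = ½·1.21·(92.6² − 76.2²) = 1670 Pa.
Lift = ΔP · A = 1670 × 0.313 = 524 N.

F ≈ 524 N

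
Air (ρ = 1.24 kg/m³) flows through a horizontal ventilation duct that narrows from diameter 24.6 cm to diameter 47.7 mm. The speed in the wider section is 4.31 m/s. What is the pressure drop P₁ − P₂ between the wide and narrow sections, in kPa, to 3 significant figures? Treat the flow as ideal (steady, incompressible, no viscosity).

8.14 kPa

Mass conservation (A₁v₁ = A₂v₂) gives v₂ = 4.31 × 475/17.9 = 115 m/s.
Bernoulli (h₁ = h₂): P₁ − P₂ = ½ρ(v₂² − v₁²).
P₁ − P₂ = ½·1.24·(115² − 4.31²) = ½·1.24·13100 = 8140 Pa.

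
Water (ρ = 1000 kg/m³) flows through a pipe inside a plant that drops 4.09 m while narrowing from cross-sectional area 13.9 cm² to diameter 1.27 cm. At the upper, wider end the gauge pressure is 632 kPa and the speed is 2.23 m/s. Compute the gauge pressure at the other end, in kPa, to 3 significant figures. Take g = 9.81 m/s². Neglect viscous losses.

P₂ ≈ 375 kPa

Mass conservation (A₁v₁ = A₂v₂) gives v₂ = 2.23 × 13.9/1.27 = 24.5 m/s.
Energy conservation along the streamline gives P₂ = P₁ − ½ρ(v₂² − v₁²) − ρg(h₂ − h₁).
P₂ = 632000 + ½·1000·(2.23² − 24.5²) − 1000·9.81·(−4.09) = 632000 + (-297000) − (-40100) = 375000 Pa.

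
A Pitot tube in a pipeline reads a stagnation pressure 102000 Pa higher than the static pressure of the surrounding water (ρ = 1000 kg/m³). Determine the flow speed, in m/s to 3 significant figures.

Bernoulli between the free stream and the stagnation point: ½ρv² = P_stag − P_static.
v = √(2ΔP/ρ) = √(2·102000/1000) = 14.3 m/s.

14.3 m/s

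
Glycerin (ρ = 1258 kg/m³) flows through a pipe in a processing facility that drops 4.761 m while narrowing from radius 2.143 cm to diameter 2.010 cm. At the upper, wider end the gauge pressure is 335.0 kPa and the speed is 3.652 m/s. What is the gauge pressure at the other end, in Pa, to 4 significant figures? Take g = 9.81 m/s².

Mass conservation (A₁v₁ = A₂v₂) gives v₂ = 3.652 × 14.43/3.173 = 16.61 m/s.
Bernoulli: P₁ + ½ρv₁² + ρg h₁ = P₂ + ½ρv₂² + ρg h₂, so P₂ = P₁ + ½ρ(v₁² − v₂²) − ρg(h₂ − h₁).
P₂ = 335000 + ½·1258·(3.652² − 16.61²) − 1258·9.81·(−4.761) = 335000 + (-165000) − (-58760) = 228700 Pa.

P₂ ≈ 228700 Pa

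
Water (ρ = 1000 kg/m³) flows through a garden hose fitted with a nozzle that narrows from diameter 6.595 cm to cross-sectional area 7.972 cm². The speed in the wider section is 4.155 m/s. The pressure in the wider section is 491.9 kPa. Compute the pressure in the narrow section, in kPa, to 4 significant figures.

P₂ = 342.0 kPa

Continuity gives A₁v₁ = A₂v₂, so v₂ = (34.16 cm²)/(7.972 cm²) × 4.155 m/s = 17.80 m/s.
With no height change, Bernoulli's equation is P₁ + ½ρv₁² = P₂ + ½ρv₂².
P₂ = P₁ − ½ρ(v₂² − v₁²) = 491900 − ½·1000·(17.80² − 4.155²) = 491900 − 149900 = 342000 Pa.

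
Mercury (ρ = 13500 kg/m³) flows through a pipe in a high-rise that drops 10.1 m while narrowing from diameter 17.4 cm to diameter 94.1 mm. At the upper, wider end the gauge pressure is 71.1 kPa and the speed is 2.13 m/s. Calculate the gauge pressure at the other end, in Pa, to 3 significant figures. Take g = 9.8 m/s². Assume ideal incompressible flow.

The volume flow rate is constant, so v₂ = (A₁/A₂)v₁ = (238/69.5)·2.13 = 7.28 m/s.
Energy conservation along the streamline gives P₂ = P₁ − ½ρ(v₂² − v₁²) − ρg(h₂ − h₁).
P₂ = 71100 + ½·13500·(2.13² − 7.28²) − 13500·9.8·(−10.1) = 71100 + (-327000) − (-1340000) = 1080000 Pa.

P₂ ≈ 1080000 Pa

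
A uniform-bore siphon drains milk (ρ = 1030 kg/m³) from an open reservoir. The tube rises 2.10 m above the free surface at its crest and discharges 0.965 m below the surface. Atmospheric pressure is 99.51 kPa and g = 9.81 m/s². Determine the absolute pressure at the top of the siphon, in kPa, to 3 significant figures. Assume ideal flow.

P_top ≈ 68.5 kPa

Bernoulli surface→outlet gives ½v² = g·h_out, so v = √(2·9.81·0.965) = 4.35 m/s.
Continuity keeps v the same throughout the tube; from surface to crest, P_atm + 0 = P_top + ½ρv² + ρg·h_top.
P_top = 99510 − ½·1030·4.35² − 1030·9.81·2.10 = 68500 Pa.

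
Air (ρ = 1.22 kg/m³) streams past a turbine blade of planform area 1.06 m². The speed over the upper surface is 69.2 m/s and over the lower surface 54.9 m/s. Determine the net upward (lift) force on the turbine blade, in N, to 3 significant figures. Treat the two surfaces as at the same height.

With equal heights on the two surfaces, Bernoulli gives P_lower − P_upper = ½ρ(v_upper² − v_lower²).
ΔP = ½·1.22·(69.2² − 54.9²) = 1080 Pa.
Lift = ΔP · A = 1080 × 1.06 = 1150 N.

F = 1150 N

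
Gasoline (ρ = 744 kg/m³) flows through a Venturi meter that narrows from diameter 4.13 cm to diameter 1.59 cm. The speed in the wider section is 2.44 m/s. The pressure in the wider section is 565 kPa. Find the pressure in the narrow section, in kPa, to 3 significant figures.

Continuity gives A₁v₁ = A₂v₂, so v₂ = (13.4 cm²)/(1.99 cm²) × 2.44 m/s = 16.5 m/s.
Along the horizontal streamline, P + ½ρv² is constant.
P₂ = P₁ − ½ρ(v₂² − v₁²) = 565000 − ½·744·(16.5² − 2.44²) = 565000 − 98600 = 466000 Pa.

466 kPa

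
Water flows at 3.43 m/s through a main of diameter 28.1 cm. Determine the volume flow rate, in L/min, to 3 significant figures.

Q ≈ 12800 L/min

Q = A·v = 0.0620 m² × 3.43 m/s = 0.213 m³/s.
Converting: 0.213 m³/s × 60000 = 12800 L/min.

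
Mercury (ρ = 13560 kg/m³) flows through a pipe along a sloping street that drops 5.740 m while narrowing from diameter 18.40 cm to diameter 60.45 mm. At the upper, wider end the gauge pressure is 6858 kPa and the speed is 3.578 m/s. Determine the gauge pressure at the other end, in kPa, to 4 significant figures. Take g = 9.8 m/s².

The volume flow rate is constant, so v₂ = (A₁/A₂)v₁ = (265.9/28.70)·3.578 = 33.15 m/s.
Bernoulli: P₁ + ½ρv₁² + ρg h₁ = P₂ + ½ρv₂² + ρg h₂, so P₂ = P₁ + ½ρ(v₁² − v₂²) − ρg(h₂ − h₁).
P₂ = 6858000 + ½·13560·(3.578² − 33.15²) − 13560·9.8·(−5.740) = 6858000 + (-7364000) − (-762800) = 256900 Pa.

P₂ ≈ 256.9 kPa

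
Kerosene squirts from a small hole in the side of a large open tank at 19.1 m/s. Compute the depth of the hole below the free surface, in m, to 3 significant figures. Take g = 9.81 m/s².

18.6 m

For a small hole in a large open tank, ½v² = gh, giving h = v²/(2g).
h = 19.1²/(2·9.81) = 365/19.62 = 18.6 m.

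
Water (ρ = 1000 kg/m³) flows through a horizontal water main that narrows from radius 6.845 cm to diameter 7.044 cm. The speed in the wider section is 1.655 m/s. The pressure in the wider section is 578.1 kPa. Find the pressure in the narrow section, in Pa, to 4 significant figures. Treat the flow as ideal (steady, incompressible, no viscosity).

559900 Pa

By continuity, v₂ = v₁·A₁/A₂ = 1.655·(147.2/38.97) = 6.251 m/s.
Bernoulli (h₁ = h₂): P₁ − P₂ = ½ρ(v₂² − v₁²).
P₂ = P₁ − ½ρ(v₂² − v₁²) = 578100 − ½·1000·(6.251² − 1.655²) = 578100 − 18170 = 559900 Pa.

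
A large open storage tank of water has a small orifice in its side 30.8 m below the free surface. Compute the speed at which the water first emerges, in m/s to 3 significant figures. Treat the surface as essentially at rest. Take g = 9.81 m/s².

With the surface at rest and both surface and jet at atmospheric pressure, Bernoulli gives ρg h = ½ρv², so v = √(2gh) = √(2·9.81·30.8) = 24.6 m/s.

24.6 m/s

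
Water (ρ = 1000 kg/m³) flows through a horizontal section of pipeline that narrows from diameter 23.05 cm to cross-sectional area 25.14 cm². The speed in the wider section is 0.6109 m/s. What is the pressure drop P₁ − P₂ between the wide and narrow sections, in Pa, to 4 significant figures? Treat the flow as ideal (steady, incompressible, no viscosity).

ΔP ≈ 51220 Pa

The volume flow rate is constant, so v₂ = (A₁/A₂)v₁ = (417.3/25.14)·0.6109 = 10.14 m/s.
Bernoulli (h₁ = h₂): P₁ − P₂ = ½ρ(v₂² − v₁²).
P₁ − P₂ = ½·1000·(10.14² − 0.6109²) = ½·1000·102.4 = 51220 Pa.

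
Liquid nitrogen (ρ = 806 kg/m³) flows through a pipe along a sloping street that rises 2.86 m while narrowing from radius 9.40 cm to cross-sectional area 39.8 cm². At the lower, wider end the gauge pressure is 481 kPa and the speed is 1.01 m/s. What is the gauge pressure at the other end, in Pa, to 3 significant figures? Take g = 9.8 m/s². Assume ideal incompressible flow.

By continuity, v₂ = v₁·A₁/A₂ = 1.01·(278/39.8) = 7.04 m/s.
Applying Bernoulli between the two ends and solving for P₂: P₂ = P₁ + ½ρ(v₁² − v₂²) − ρgΔh.
P₂ = 481000 + ½·806·(1.01² − 7.04²) − 806·9.8·(+2.86) = 481000 + (-19600) − (22600) = 439000 Pa.

P₂ = 439000 Pa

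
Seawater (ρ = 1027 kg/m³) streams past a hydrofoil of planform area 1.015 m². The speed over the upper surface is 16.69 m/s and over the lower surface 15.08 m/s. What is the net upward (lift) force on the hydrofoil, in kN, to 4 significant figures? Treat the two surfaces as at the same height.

F = 26.66 kN

The faster flow above has the lower pressure; Bernoulli (same height) gives ΔP = ½ρ(v_up² − v_low²).
ΔP = ½·1027·(16.69² − 15.08²) = 26270 Pa.
Lift = ΔP · A = 26270 × 1.015 = 26660 N.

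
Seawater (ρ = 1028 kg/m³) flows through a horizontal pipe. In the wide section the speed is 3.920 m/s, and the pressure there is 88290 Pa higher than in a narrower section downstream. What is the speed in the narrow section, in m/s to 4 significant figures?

v₂ ≈ 13.68 m/s

Horizontal Bernoulli: P₁ + ½ρv₁² = P₂ + ½ρv₂², so v₂² = v₁² + 2(P₁ − P₂)/ρ.
v₂ = √(3.920² + 2·88290/1028) = √(15.37 + 171.8) = 13.68 m/s.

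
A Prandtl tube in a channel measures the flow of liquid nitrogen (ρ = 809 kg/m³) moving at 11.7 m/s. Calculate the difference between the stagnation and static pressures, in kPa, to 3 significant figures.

ΔP ≈ 55.4 kPa

At the stagnation point the flow is brought to rest, so Bernoulli gives P_stag − P_static = ½ρv².
ΔP = ½·809·11.7² = 55400 Pa.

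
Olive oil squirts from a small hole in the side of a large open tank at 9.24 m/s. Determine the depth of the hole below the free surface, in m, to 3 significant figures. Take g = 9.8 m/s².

4.36 m

Inverting v = √(2gh) gives h = v² / 2g.
h = 9.24²/(2·9.8) = 85.4/19.60 = 4.36 m.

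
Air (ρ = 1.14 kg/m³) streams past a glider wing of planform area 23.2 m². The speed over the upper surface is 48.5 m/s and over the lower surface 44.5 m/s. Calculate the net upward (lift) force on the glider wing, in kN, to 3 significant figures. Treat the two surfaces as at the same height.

The faster flow above has the lower pressure; Bernoulli (same height) gives ΔP = ½ρ(v_up² − v_low²).
ΔP = ½·1.14·(48.5² − 44.5²) = 212 Pa.
Lift = ΔP · A = 212 × 23.2 = 4920 N.

F ≈ 4.92 kN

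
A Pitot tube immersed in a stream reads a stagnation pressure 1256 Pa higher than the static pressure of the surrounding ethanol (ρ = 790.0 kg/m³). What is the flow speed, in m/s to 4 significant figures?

Bernoulli between the free stream and the stagnation point: ½ρv² = P_stag − P_static.
v = √(2ΔP/ρ) = √(2·1256/790.0) = 1.783 m/s.

v ≈ 1.783 m/s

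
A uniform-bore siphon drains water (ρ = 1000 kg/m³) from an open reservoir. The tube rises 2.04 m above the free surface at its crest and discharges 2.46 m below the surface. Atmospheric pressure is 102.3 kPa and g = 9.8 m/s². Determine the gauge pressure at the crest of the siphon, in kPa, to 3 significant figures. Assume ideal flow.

P_gauge = -44.1 kPa

The outlet speed comes from Torricelli: v = √(2g·2.46) = 6.94 m/s.
With constant cross-section the crest speed equals v; applying Bernoulli from the surface up to the crest, P_top = P_atm − ½ρv² − ρg·h_top.
P_top = 102300 − ½·1000·6.94² − 1000·9.8·2.04 = 58200 Pa. So P_gauge = P_top − P_atm = -44100 Pa.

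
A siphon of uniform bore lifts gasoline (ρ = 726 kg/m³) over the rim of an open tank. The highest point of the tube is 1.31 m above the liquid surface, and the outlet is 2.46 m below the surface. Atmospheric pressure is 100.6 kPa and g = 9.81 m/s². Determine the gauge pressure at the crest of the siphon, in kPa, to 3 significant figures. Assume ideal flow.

Bernoulli surface→outlet gives ½v² = g·h_out, so v = √(2·9.81·2.46) = 6.95 m/s.
The bore is uniform, so the speed at the crest is the same v. Bernoulli surface→crest: P_atm = P_top + ½ρv² + ρg·h_top.
P_top = 100600 − ½·726·6.95² − 726·9.81·1.31 = 73700 Pa. So P_gauge = P_top − P_atm = -26900 Pa.

-26.9 kPa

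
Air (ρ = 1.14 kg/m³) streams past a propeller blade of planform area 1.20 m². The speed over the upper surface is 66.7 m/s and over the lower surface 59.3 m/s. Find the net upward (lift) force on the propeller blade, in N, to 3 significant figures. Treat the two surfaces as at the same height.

With equal heights on the two surfaces, Bernoulli gives P_lower − P_upper = ½ρ(v_upper² − v_lower²).
ΔP = ½·1.14·(66.7² − 59.3²) = 531 Pa.
Lift = ΔP · A = 531 × 1.20 = 638 N.

F = 638 N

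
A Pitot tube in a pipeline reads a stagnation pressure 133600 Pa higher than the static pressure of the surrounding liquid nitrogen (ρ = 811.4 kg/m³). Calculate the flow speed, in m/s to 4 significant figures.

The dynamic pressure equals the rise in static pressure at the stagnation point: ΔP = ½ρv².
v = √(2ΔP/ρ) = √(2·133600/811.4) = 18.15 m/s.

v = 18.15 m/s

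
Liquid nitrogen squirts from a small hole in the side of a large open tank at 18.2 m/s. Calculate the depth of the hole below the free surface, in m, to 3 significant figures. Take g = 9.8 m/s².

For a small hole in a large open tank, ½v² = gh, giving h = v²/(2g).
h = 18.2²/(2·9.8) = 331/19.60 = 16.9 m.

h = 16.9 m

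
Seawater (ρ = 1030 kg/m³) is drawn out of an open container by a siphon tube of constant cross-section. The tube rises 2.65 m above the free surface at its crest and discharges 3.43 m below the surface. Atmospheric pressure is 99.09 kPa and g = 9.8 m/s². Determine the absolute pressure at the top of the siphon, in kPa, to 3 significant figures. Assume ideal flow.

From the surface to the outlet (both open to atmosphere, surface at rest): v = √(2g·h_out) = √(2·9.8·3.43) = 8.20 m/s.
With constant cross-section the crest speed equals v; applying Bernoulli from the surface up to the crest, P_top = P_atm − ½ρv² − ρg·h_top.
P_top = 99090 − ½·1030·8.20² − 1030·9.8·2.65 = 37700 Pa.

P_top ≈ 37.7 kPa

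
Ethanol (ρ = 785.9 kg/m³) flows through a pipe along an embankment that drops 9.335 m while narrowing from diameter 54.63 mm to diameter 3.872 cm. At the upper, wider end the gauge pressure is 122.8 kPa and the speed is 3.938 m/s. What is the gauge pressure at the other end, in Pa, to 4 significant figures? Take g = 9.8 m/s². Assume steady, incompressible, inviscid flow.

The volume flow rate is constant, so v₂ = (A₁/A₂)v₁ = (23.44/11.77)·3.938 = 7.839 m/s.
Energy conservation along the streamline gives P₂ = P₁ − ½ρ(v₂² − v₁²) − ρg(h₂ − h₁).
P₂ = 122800 + ½·785.9·(3.938² − 7.839²) − 785.9·9.8·(−9.335) = 122800 + (-18050) − (-71900) = 176600 Pa.

P₂ ≈ 176600 Pa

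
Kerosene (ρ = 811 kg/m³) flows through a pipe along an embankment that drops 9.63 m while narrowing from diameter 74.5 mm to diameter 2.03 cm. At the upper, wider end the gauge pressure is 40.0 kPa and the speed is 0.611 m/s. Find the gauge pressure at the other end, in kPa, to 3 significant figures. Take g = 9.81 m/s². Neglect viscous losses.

P₂ ≈ 89.3 kPa

By continuity, v₂ = v₁·A₁/A₂ = 0.611·(43.6/3.24) = 8.23 m/s.
Applying Bernoulli between the two ends and solving for P₂: P₂ = P₁ + ½ρ(v₁² − v₂²) − ρgΔh.
P₂ = 40000 + ½·811·(0.611² − 8.23²) − 811·9.81·(−9.63) = 40000 + (-27300) − (-76600) = 89300 Pa.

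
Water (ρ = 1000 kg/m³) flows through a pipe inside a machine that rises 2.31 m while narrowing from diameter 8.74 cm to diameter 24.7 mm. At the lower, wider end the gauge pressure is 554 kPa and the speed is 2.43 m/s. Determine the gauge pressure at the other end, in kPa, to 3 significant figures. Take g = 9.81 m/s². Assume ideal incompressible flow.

By continuity, v₂ = v₁·A₁/A₂ = 2.43·(60.0/4.79) = 30.4 m/s.
Applying Bernoulli between the two ends and solving for P₂: P₂ = P₁ + ½ρ(v₁² − v₂²) − ρgΔh.
P₂ = 554000 + ½·1000·(2.43² − 30.4²) − 1000·9.81·(+2.31) = 554000 + (-460000) − (22700) = 71400 Pa.

P₂ ≈ 71.4 kPa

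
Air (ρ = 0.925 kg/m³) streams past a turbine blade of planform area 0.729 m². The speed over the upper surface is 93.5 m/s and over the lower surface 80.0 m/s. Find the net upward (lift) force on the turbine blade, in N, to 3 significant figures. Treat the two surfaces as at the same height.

790 N

The faster flow above has the lower pressure; Bernoulli (same height) gives ΔP = ½ρ(v_up² − v_low²).
ΔP = ½·0.925·(93.5² − 80.0²) = 1080 Pa.
Lift = ΔP · A = 1080 × 0.729 = 790 N.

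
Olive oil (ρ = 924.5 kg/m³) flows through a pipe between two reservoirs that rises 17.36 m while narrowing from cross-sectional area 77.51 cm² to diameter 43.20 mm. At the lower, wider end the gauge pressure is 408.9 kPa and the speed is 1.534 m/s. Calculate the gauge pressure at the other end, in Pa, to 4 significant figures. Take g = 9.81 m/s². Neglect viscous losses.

P₂ ≈ 222100 Pa

The volume flow rate is constant, so v₂ = (A₁/A₂)v₁ = (77.51/14.66)·1.534 = 8.112 m/s.
Applying Bernoulli between the two ends and solving for P₂: P₂ = P₁ + ½ρ(v₁² − v₂²) − ρgΔh.
P₂ = 408900 + ½·924.5·(1.534² − 8.112²) − 924.5·9.81·(+17.36) = 408900 + (-29330) − (157400) = 222100 Pa.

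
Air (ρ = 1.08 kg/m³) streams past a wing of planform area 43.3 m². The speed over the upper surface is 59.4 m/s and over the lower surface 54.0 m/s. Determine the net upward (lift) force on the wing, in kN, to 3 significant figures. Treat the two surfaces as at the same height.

From P + ½ρv² = const at equal height, P_low − P_up = ½ρ(v_up² − v_low²).
ΔP = ½·1.08·(59.4² − 54.0²) = 331 Pa.
Lift = ΔP · A = 331 × 43.3 = 14300 N.

F ≈ 14.3 kN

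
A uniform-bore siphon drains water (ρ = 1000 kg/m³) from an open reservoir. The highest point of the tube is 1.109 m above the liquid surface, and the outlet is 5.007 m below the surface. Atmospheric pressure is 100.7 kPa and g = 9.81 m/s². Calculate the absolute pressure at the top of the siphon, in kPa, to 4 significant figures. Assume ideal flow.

The outlet speed comes from Torricelli: v = √(2g·5.007) = 9.911 m/s.
Continuity keeps v the same throughout the tube; from surface to crest, P_atm + 0 = P_top + ½ρv² + ρg·h_top.
P_top = 100700 − ½·1000·9.911² − 1000·9.81·1.109 = 40700 Pa.

P_top ≈ 40.70 kPa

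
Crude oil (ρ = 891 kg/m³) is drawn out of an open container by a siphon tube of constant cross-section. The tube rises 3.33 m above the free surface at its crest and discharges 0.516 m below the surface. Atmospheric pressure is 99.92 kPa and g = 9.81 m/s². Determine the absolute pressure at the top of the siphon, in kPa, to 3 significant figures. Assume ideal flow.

From the surface to the outlet (both open to atmosphere, surface at rest): v = √(2g·h_out) = √(2·9.81·0.516) = 3.18 m/s.
Continuity keeps v the same throughout the tube; from surface to crest, P_atm + 0 = P_top + ½ρv² + ρg·h_top.
P_top = 99920 − ½·891·3.18² − 891·9.81·3.33 = 66300 Pa.

P_top = 66.3 kPa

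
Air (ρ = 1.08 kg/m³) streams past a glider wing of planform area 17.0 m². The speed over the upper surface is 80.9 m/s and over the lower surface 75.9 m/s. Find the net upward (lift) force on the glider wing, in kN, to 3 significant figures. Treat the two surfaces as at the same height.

F = 7.20 kN

From P + ½ρv² = const at equal height, P_low − P_up = ½ρ(v_up² − v_low²).
ΔP = ½·1.08·(80.9² − 75.9²) = 423 Pa.
Lift = ΔP · A = 423 × 17.0 = 7200 N.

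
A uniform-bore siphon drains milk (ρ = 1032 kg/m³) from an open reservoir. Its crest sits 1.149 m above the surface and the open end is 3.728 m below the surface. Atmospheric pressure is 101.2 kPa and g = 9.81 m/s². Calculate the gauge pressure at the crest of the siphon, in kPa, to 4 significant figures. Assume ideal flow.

The outlet speed comes from Torricelli: v = √(2g·3.728) = 8.552 m/s.
The bore is uniform, so the speed at the crest is the same v. Bernoulli surface→crest: P_atm = P_top + ½ρv² + ρg·h_top.
P_top = 101200 − ½·1032·8.552² − 1032·9.81·1.149 = 51830 Pa. So P_gauge = P_top − P_atm = -49370 Pa.

-49.37 kPa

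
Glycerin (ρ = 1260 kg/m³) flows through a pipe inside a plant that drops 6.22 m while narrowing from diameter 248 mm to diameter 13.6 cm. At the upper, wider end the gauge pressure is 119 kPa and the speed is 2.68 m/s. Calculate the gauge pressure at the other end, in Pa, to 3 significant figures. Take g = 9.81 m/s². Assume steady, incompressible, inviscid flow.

Continuity gives A₁v₁ = A₂v₂, so v₂ = (483 cm²)/(145 cm²) × 2.68 m/s = 8.91 m/s.
Energy conservation along the streamline gives P₂ = P₁ − ½ρ(v₂² − v₁²) − ρg(h₂ − h₁).
P₂ = 119000 + ½·1260·(2.68² − 8.91²) − 1260·9.81·(−6.22) = 119000 + (-45500) − (-76900) = 150000 Pa.

P₂ ≈ 150000 Pa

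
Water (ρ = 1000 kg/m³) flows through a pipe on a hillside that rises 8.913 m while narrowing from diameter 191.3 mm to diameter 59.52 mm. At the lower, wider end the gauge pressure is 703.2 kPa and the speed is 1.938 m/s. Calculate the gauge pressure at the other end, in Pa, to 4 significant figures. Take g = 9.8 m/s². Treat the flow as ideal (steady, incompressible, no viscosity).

Continuity gives A₁v₁ = A₂v₂, so v₂ = (287.4 cm²)/(27.82 cm²) × 1.938 m/s = 20.02 m/s.
Applying Bernoulli between the two ends and solving for P₂: P₂ = P₁ + ½ρ(v₁² − v₂²) − ρgΔh.
P₂ = 703200 + ½·1000·(1.938² − 20.02²) − 1000·9.8·(+8.913) = 703200 + (-198500) − (87350) = 417300 Pa.

417300 Pa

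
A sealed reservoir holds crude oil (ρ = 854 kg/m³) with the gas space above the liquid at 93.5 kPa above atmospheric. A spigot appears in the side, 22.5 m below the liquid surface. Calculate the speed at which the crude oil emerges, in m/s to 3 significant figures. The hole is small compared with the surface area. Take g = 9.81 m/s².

Take point 1 at the surface (v₁ ≈ 0) and point 2 at the hole (at atmospheric pressure). Bernoulli: P₁ + ρg h = P_atm + ½ρv₂².
With P₁ − P_atm = 93500 Pa, v₂ = √(2gh + 2ΔP/ρ) = √(2·9.81·22.5 + 2·93500/854) = 25.7 m/s.

v ≈ 25.7 m/s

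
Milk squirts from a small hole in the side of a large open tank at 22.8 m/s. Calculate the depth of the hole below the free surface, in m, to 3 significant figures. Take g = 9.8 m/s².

h ≈ 26.5 m

For a small hole in a large open tank, ½v² = gh, giving h = v²/(2g).
h = 22.8²/(2·9.8) = 520/19.60 = 26.5 m.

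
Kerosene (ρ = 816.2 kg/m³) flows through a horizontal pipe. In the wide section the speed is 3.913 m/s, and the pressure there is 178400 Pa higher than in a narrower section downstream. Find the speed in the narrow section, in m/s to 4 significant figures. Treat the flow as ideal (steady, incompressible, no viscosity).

With h₁ = h₂, rearranging Bernoulli gives v₂ = √(v₁² + 2ΔP/ρ).
v₂ = √(3.913² + 2·178400/816.2) = √(15.31 + 437.1) = 21.27 m/s.

v₂ ≈ 21.27 m/s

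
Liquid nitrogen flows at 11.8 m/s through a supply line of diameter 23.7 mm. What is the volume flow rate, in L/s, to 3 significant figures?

Q ≈ 5.21 L/s

Q = A·v = 0.000441 m² × 11.8 m/s = 0.00521 m³/s.
Converting: 0.00521 m³/s × 1000 = 5.21 L/s.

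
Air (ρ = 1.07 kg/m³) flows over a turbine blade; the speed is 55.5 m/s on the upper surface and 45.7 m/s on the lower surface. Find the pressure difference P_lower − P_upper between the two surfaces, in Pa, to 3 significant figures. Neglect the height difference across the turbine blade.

ΔP ≈ 531 Pa

The pressure is lower where the speed is higher: ΔP = ½ρ(v_up² − v_low²).
ΔP = ½·1.07·(55.5² − 45.7²) = 531 Pa.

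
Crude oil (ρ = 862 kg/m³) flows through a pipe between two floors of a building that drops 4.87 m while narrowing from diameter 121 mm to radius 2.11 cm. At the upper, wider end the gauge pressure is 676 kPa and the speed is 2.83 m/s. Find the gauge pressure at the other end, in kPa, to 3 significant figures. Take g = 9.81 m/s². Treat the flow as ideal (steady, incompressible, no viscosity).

P₂ ≈ 487 kPa

Continuity gives A₁v₁ = A₂v₂, so v₂ = (115 cm²)/(14.0 cm²) × 2.83 m/s = 23.3 m/s.
Energy conservation along the streamline gives P₂ = P₁ − ½ρ(v₂² − v₁²) − ρg(h₂ − h₁).
P₂ = 676000 + ½·862·(2.83² − 23.3²) − 862·9.81·(−4.87) = 676000 + (-230000) − (-41200) = 487000 Pa.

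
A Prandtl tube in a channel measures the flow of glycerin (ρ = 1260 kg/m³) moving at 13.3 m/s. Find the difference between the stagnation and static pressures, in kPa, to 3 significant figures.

The dynamic pressure equals the rise in static pressure at the stagnation point: ΔP = ½ρv².
ΔP = ½·1260·13.3² = 111000 Pa.

ΔP ≈ 111 kPa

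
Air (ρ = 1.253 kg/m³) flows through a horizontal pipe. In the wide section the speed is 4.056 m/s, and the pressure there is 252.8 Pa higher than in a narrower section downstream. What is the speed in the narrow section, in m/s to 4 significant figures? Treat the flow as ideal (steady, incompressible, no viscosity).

With h₁ = h₂, rearranging Bernoulli gives v₂ = √(v₁² + 2ΔP/ρ).
v₂ = √(4.056² + 2·252.8/1.253) = √(16.45 + 403.5) = 20.49 m/s.

v₂ ≈ 20.49 m/s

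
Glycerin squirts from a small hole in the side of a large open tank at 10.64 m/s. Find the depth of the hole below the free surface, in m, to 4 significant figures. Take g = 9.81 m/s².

h = 5.770 m

Torricelli: v = √(2gh), so h = v²/(2g).
h = 10.64²/(2·9.81) = 113.2/19.62 = 5.770 m.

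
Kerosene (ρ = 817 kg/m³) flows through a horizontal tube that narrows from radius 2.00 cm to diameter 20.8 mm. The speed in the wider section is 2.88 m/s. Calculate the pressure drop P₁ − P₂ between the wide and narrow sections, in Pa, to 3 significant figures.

ΔP = 43000 Pa

Mass conservation (A₁v₁ = A₂v₂) gives v₂ = 2.88 × 12.6/3.40 = 10.7 m/s.
Along the horizontal streamline, P + ½ρv² is constant.
P₁ − P₂ = ½·817·(10.7² − 2.88²) = ½·817·105 = 43000 Pa.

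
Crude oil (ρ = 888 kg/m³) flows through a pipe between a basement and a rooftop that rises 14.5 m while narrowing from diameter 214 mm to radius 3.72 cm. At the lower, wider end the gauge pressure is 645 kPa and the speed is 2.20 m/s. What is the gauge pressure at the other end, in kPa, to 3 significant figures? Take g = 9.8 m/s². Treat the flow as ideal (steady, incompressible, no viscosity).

Mass conservation (A₁v₁ = A₂v₂) gives v₂ = 2.20 × 360/43.5 = 18.2 m/s.
Energy conservation along the streamline gives P₂ = P₁ − ½ρ(v₂² − v₁²) − ρg(h₂ − h₁).
P₂ = 645000 + ½·888·(2.20² − 18.2²) − 888·9.8·(+14.5) = 645000 + (-145000) − (126000) = 374000 Pa.

P₂ = 374 kPa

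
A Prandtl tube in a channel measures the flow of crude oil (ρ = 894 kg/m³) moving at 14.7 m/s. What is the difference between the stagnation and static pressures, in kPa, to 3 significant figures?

ΔP = 96.6 kPa

The dynamic pressure equals the rise in static pressure at the stagnation point: ΔP = ½ρv².
ΔP = ½·894·14.7² = 96600 Pa.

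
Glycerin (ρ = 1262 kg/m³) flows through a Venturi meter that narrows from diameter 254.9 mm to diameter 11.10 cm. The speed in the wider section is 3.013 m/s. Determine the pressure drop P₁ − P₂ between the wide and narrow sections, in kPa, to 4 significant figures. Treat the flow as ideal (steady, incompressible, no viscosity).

153.6 kPa

The volume flow rate is constant, so v₂ = (A₁/A₂)v₁ = (510.3/96.77)·3.013 = 15.89 m/s.
Along the horizontal streamline, P + ½ρv² is constant.
P₁ − P₂ = ½·1262·(15.89² − 3.013²) = ½·1262·243.4 = 153600 Pa.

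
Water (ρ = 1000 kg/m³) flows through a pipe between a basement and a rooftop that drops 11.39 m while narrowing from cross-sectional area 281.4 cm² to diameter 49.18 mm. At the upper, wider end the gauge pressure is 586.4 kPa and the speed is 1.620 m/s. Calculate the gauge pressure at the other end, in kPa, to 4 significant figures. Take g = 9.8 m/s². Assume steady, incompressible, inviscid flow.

411.4 kPa

Mass conservation (A₁v₁ = A₂v₂) gives v₂ = 1.620 × 281.4/19.00 = 24.00 m/s.
Energy conservation along the streamline gives P₂ = P₁ − ½ρ(v₂² − v₁²) − ρg(h₂ − h₁).
P₂ = 586400 + ½·1000·(1.620² − 24.00²) − 1000·9.8·(−11.39) = 586400 + (-286600) − (-111600) = 411400 Pa.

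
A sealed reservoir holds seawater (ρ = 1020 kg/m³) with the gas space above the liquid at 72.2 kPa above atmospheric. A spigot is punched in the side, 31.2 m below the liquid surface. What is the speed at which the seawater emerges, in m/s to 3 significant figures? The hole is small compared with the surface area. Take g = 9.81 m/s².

Take point 1 at the surface (v₁ ≈ 0) and point 2 at the hole (at atmospheric pressure). Bernoulli: P₁ + ρg h = P_atm + ½ρv₂².
With P₁ − P_atm = 72200 Pa, v₂ = √(2gh + 2ΔP/ρ) = √(2·9.81·31.2 + 2·72200/1020) = 27.5 m/s.

v ≈ 27.5 m/s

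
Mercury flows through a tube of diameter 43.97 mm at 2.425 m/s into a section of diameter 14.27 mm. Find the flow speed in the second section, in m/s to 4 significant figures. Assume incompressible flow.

By continuity, v₂ = v₁·A₁/A₂ = 2.425·(15.18/1.599) = 23.02 m/s.

v₂ ≈ 23.02 m/s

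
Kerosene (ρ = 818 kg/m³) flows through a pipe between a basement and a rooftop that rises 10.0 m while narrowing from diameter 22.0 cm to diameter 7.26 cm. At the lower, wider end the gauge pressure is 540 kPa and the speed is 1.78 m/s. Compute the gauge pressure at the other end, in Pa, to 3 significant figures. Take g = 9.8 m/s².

By continuity, v₂ = v₁·A₁/A₂ = 1.78·(380/41.4) = 16.3 m/s.
Applying Bernoulli between the two ends and solving for P₂: P₂ = P₁ + ½ρ(v₁² − v₂²) − ρgΔh.
P₂ = 540000 + ½·818·(1.78² − 16.3²) − 818·9.8·(+10.0) = 540000 + (-108000) − (80200) = 352000 Pa.

352000 Pa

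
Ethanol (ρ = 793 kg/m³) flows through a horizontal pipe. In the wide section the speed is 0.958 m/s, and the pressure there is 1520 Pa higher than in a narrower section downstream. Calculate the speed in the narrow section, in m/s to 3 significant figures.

2.18 m/s

Along the level pipe P + ½ρv² is conserved, hence v₂² = v₁² + 2(P₁ − P₂)/ρ.
v₂ = √(0.958² + 2·1520/793) = √(0.918 + 3.83) = 2.18 m/s.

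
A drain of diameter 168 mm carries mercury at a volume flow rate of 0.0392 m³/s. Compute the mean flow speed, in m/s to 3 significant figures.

Q = 0.0392 m³/s = 0.0392 m³/s.
v = Q/A = 0.0392 / 0.0222 = 1.77 m/s.

1.77 m/s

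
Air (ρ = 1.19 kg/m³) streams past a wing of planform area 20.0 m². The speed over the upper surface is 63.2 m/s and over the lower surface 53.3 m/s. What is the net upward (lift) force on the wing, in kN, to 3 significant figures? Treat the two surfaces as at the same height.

F ≈ 13.7 kN

With equal heights on the two surfaces, Bernoulli gives P_lower − P_upper = ½ρ(v_upper² − v_lower²).
ΔP = ½·1.19·(63.2² − 53.3²) = 686 Pa.
Lift = ΔP · A = 686 × 20.0 = 13700 N.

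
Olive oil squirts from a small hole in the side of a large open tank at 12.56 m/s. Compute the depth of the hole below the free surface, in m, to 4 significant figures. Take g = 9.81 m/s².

Torricelli: v = √(2gh), so h = v²/(2g).
h = 12.56²/(2·9.81) = 157.8/19.62 = 8.040 m.

h ≈ 8.040 m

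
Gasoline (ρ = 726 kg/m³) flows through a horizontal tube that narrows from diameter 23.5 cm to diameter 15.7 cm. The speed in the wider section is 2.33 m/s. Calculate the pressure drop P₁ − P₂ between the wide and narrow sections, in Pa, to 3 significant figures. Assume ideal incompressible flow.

Continuity gives A₁v₁ = A₂v₂, so v₂ = (434 cm²)/(194 cm²) × 2.33 m/s = 5.22 m/s.
With no height change, Bernoulli's equation is P₁ + ½ρv₁² = P₂ + ½ρv₂².
P₁ − P₂ = ½·726·(5.22² − 2.33²) = ½·726·21.8 = 7920 Pa.

ΔP = 7920 Pa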